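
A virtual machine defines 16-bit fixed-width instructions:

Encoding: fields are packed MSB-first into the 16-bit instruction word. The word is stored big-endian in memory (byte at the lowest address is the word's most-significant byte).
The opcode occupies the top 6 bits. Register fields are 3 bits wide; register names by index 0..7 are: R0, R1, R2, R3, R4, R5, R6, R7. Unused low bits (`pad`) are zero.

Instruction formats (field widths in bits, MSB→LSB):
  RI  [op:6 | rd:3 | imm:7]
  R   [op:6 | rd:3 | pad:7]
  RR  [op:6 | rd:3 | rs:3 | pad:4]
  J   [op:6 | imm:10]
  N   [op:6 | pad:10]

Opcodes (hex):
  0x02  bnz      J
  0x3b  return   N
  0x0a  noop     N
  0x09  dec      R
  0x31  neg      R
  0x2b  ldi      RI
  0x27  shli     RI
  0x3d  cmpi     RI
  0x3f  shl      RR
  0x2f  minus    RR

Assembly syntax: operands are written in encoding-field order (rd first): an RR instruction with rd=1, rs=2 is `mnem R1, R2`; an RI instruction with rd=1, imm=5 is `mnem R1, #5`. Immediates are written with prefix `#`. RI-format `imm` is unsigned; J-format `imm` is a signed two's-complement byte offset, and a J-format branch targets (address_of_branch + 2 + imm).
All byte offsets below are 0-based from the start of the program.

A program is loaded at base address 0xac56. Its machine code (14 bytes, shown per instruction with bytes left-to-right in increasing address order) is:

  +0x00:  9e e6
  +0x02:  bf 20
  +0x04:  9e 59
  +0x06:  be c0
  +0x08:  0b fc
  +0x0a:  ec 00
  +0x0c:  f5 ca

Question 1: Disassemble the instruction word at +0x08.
off 0x08: read 0b fc as big → 0x0bfc
  top 6b → 0x2 → bnz [J]
  [9:0] imm=1020 (s10→-4) = #-4

bnz #-4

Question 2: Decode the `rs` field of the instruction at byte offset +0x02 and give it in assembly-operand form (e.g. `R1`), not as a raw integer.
+0x02: bf 20 ⇒ word 0xbf20 (big)
  op=0xbf20>>10=0x2f ⇒ minus (RR)
  rd: (w>>7)&0x7=0x6 → R6
  rs: (w>>4)&0x7=0x2 → R2

R2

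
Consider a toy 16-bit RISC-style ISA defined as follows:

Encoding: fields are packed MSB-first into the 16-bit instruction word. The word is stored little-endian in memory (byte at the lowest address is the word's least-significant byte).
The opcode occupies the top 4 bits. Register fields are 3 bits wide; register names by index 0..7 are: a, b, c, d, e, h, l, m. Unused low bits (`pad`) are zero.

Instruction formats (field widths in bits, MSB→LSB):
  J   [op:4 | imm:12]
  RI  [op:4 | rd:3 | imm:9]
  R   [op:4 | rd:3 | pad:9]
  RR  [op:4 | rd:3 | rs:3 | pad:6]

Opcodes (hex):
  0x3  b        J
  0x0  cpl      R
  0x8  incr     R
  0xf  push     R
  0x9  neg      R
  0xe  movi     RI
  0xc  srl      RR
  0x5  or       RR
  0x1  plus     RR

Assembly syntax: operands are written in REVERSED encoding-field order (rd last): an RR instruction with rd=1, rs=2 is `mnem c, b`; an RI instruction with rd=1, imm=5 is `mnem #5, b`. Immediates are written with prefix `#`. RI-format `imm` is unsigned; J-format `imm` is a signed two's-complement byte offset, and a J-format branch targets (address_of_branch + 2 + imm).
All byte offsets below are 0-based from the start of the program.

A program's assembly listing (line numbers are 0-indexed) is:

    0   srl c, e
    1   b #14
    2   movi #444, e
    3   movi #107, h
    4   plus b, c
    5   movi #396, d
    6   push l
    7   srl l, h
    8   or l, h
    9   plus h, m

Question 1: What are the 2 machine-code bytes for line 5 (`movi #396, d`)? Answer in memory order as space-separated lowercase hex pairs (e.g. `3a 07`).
5. movi fields op=0xe:4|rd=3:3|imm=396:9 → word e78ch → 8c e7

8c e7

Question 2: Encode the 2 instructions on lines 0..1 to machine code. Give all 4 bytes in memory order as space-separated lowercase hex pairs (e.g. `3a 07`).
line 0 (srl): pack op=0xc:4|rd=4:3|rs=2:3|pad=0:6 = 0xc880; little→ 80 c8
line 1 (b): pack op=0x3:4|imm=14:12 = 0x300e; little→ 0e 30

80 c8 0e 30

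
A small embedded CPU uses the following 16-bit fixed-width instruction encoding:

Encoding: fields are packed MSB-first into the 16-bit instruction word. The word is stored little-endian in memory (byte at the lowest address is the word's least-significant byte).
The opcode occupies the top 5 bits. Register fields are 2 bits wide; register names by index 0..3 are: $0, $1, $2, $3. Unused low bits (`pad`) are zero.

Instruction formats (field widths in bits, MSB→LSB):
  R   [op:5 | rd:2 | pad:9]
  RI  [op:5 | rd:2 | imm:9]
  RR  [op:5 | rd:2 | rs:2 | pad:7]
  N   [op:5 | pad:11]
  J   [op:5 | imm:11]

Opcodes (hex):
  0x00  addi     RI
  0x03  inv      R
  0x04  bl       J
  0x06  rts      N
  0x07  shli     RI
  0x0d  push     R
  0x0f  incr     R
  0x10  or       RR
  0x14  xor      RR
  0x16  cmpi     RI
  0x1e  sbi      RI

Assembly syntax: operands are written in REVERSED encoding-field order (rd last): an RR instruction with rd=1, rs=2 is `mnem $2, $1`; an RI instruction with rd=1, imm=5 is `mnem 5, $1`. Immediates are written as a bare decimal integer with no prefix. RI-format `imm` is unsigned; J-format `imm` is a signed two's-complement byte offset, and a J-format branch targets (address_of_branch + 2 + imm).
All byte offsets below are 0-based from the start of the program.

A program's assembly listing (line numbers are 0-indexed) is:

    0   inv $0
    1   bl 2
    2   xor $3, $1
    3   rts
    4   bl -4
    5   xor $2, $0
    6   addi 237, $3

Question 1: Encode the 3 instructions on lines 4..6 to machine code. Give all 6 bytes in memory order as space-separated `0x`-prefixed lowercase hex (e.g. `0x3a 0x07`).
0xfc 0x27 0x00 0xa1 0xed 0x06

L4: bl op=0x4:5|imm=-4:11 ⇒ 0x27fc ⇒ little fc 27
L5: xor op=0x14:5|rd=0:2|rs=2:2|pad=0:7 ⇒ 0xa100 ⇒ little 00 a1
L6: addi op=0x0:5|rd=3:2|imm=237:9 ⇒ 0x06ed ⇒ little ed 06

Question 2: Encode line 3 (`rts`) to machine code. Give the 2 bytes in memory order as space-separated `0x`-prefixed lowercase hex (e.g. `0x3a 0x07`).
line 3 (rts): pack op=0x6:5|pad=0:11 = 0x3000; little→ 00 30

0x00 0x30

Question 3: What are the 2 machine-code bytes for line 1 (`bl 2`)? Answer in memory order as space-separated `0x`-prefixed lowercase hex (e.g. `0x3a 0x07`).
0x02 0x20

L1: bl op=0x4:5|imm=2:11 ⇒ 0x2002 ⇒ little 02 20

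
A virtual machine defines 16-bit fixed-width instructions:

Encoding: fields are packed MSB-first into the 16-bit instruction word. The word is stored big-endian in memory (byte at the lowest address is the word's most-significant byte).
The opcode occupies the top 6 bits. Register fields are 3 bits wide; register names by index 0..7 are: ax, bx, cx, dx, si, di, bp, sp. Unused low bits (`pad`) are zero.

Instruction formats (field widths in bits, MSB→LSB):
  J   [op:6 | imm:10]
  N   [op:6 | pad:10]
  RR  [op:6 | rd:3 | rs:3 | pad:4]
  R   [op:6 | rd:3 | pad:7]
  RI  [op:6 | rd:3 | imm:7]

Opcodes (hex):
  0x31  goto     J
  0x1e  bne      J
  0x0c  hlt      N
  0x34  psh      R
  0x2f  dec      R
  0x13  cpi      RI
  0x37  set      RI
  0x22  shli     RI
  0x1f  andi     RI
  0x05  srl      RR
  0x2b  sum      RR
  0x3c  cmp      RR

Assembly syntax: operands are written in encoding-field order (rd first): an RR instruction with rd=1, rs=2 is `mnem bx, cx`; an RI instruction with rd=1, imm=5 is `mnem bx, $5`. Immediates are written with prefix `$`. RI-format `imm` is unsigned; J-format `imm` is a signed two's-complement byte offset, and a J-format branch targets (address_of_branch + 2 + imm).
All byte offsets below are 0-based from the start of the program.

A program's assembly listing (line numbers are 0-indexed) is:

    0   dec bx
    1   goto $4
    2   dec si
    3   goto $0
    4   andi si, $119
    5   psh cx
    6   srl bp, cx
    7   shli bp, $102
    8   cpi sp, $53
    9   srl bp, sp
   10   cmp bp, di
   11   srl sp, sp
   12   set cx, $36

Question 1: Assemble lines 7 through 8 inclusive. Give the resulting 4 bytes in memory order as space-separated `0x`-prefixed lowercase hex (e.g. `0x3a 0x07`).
L7: shli op=0x22:6|rd=6:3|imm=102:7 ⇒ 0x8b66 ⇒ big 8b 66
L8: cpi op=0x13:6|rd=7:3|imm=53:7 ⇒ 0x4fb5 ⇒ big 4f b5

0x8b 0x66 0x4f 0xb5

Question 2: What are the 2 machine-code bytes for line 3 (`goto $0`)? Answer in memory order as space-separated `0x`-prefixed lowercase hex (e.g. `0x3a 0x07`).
0xc4 0x00

3. goto fields op=0x31:6|imm=0:10 → word c400h → c4 00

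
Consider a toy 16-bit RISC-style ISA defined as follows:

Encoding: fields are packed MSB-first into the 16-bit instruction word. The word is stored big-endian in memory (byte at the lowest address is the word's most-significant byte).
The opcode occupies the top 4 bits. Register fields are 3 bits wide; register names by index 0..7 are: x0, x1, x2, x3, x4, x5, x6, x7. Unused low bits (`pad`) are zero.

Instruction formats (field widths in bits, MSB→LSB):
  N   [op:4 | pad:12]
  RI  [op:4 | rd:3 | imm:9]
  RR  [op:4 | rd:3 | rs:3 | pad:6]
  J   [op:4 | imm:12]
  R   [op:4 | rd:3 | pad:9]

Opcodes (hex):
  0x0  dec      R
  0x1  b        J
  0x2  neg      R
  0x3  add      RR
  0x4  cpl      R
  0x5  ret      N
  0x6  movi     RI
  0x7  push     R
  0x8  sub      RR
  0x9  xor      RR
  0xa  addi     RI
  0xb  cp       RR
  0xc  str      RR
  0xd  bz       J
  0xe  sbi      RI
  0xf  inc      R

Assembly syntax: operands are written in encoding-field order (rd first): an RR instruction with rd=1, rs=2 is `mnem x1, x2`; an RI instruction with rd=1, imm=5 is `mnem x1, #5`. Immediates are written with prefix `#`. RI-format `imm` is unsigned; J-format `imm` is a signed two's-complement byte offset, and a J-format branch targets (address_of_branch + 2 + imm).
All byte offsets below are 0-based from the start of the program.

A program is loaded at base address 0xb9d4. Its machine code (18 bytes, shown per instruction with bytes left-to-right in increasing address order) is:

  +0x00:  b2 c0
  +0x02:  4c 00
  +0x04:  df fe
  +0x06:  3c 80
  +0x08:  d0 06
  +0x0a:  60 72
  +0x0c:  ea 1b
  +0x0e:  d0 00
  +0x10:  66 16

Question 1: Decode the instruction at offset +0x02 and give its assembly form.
@+02  big-endian(4c 00) = 0x4c00
  op=0x4c00>>12=0x4 ⇒ cpl (R)
  rd: (w>>9)&0x7=0x6 → x6

cpl x6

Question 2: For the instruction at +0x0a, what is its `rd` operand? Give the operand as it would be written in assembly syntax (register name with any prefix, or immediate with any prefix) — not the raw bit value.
+0x0a: 60 72 ⇒ word 0x6072 (big)
  top 4b → 0x6 → movi [RI]
  rd@[11:9]=0x0 ⇒ x0
  imm@[8:0]=0x72 ⇒ #114

x0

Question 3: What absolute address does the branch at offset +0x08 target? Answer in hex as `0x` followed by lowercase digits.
off 0x08: read d0 06 as big → 0xd006
  top 4b → 0xd → bz [J]
  imm@[11:0]=0x6 ⇒ #6
  target = base 0xb9d4 + off 0x08 + 2 + imm 6 = 0xb9e4

0xb9e4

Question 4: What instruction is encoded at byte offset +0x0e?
bz #0

[0e] d0 00 → 0xd000
  op=0xd000>>12=0xd ⇒ bz (J)
  [11:0] imm=0 = #0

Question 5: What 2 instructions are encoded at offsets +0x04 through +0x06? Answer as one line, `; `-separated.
@+04  big-endian(df fe) = 0xdffe
  top 4b → 0xd → bz [J]
  [11:0] imm=4094 (s12→-2) = #-2
@+06  big-endian(3c 80) = 0x3c80
  top 4b → 0x3 → add [RR]
  [11:9] rd=6 = x6
  [8:6] rs=2 = x2

bz #-2; add x6, x2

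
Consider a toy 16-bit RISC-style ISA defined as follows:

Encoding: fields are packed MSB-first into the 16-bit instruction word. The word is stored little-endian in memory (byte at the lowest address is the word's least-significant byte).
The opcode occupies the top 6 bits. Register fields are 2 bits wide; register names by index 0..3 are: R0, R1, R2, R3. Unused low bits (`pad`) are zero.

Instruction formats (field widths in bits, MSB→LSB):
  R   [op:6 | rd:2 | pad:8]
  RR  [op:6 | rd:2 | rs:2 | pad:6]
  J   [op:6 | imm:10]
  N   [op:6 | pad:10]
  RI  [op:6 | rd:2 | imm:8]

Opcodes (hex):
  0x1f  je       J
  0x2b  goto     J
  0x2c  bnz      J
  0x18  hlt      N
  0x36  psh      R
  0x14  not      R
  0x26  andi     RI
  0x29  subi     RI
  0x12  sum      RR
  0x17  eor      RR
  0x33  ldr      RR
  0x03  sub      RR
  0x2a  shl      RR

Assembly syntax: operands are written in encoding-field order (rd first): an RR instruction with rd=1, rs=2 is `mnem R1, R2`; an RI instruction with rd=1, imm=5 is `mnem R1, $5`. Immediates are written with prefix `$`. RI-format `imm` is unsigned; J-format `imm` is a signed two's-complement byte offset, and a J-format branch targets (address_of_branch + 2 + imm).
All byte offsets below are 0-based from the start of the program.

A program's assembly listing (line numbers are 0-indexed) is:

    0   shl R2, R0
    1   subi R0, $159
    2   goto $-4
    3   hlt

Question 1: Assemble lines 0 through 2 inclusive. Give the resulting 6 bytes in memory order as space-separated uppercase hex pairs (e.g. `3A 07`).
L0: shl op=0x2a:6|rd=2:2|rs=0:2|pad=0:6 ⇒ 0xaa00 ⇒ little 00 aa
L1: subi op=0x29:6|rd=0:2|imm=159:8 ⇒ 0xa49f ⇒ little 9f a4
L2: goto op=0x2b:6|imm=-4:10 ⇒ 0xaffc ⇒ little fc af

00 AA 9F A4 FC AF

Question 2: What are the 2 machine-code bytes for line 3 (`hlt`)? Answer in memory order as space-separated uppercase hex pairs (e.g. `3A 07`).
00 60

line 3 (hlt): pack op=0x18:6|pad=0:10 = 0x6000; little→ 00 60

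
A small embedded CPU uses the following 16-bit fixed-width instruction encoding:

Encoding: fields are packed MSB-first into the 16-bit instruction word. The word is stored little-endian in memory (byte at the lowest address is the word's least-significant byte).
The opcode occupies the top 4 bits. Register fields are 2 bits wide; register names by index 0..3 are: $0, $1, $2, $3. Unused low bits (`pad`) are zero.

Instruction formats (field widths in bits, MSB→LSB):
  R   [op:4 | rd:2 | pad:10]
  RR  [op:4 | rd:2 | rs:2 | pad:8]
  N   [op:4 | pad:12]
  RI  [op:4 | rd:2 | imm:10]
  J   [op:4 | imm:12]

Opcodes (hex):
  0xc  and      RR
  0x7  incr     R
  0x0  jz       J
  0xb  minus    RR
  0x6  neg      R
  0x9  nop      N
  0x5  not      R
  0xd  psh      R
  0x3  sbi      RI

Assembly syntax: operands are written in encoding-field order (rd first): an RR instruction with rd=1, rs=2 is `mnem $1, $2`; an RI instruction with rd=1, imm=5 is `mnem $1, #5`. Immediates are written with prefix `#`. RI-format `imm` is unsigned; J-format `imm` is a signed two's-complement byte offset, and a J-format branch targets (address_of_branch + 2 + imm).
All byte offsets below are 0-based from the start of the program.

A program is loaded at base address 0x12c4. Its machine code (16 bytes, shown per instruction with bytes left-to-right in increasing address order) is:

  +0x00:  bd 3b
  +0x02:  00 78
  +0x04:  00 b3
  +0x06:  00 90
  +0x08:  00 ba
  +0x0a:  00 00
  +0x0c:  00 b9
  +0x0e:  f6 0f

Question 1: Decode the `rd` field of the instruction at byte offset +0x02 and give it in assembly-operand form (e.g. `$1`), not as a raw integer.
$2

[02] 00 78 → 0x7800
  top 4b → 0x7 → incr [R]
  rd: (w>>10)&0x3=0x2 → $2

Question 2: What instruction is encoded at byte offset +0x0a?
jz #0

@+0a  little-endian(00 00) = 0x0000
  op=0x0000>>12=0x0 ⇒ jz (J)
  [11:0] imm=0 = #0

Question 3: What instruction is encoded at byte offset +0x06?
@+06  little-endian(00 90) = 0x9000
  op=0x9000>>12=0x9 ⇒ nop (N)

nop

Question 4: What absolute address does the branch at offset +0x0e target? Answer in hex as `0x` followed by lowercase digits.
[0e] f6 0f → 0x0ff6
  opcode bits[15:12]=0x0: jz/J
  imm@[11:0]=0xff6 (s12→-10) ⇒ #-10
  target = base 0x12c4 + off 0x0e + 2 + imm -10 = 0x12ca

0x12ca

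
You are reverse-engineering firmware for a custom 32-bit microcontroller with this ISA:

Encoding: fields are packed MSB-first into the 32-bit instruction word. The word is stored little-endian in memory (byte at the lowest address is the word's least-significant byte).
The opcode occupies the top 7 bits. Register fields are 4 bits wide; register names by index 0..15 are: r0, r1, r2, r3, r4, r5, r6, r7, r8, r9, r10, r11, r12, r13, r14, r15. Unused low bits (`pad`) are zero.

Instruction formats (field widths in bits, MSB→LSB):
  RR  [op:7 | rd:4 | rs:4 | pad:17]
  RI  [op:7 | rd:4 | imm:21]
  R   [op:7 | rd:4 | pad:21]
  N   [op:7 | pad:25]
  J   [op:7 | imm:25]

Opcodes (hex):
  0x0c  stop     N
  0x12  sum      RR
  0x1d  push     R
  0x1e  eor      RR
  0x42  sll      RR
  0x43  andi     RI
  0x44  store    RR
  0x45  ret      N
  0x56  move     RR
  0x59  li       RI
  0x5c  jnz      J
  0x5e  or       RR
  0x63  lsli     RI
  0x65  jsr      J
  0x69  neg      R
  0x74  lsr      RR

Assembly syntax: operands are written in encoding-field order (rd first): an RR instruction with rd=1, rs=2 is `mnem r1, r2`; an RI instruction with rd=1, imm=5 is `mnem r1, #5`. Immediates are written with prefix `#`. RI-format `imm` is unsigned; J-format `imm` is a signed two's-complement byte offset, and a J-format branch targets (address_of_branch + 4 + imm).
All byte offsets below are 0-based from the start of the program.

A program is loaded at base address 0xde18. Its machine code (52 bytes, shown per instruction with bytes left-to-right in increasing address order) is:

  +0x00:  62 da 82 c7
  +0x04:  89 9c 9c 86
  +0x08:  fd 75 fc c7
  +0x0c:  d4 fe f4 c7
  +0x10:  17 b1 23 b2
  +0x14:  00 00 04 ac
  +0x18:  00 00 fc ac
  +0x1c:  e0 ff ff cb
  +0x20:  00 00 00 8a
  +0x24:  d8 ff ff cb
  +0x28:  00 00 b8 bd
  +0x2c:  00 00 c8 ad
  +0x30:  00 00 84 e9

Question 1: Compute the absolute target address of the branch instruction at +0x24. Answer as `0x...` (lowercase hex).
[24] d8 ff ff cb → 0xcbffffd8
  op=0xcbffffd8>>25=0x65 ⇒ jsr (J)
  [24:0] imm=33554392 (s25→-40) = #-40
  target = base 0xde18 + off 0x24 + 4 + imm -40 = 0xde18

0xde18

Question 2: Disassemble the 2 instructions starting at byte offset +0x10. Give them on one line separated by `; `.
li r1, #241943; move r0, r2

+0x10: 17 b1 23 b2 ⇒ word 0xb223b117 (little)
  op=0xb223b117>>25=0x59 ⇒ li (RI)
  rd@[24:21]=0x1 ⇒ r1
  imm@[20:0]=0x3b117 ⇒ #241943
+0x14: 00 00 04 ac ⇒ word 0xac040000 (little)
  op=0xac040000>>25=0x56 ⇒ move (RR)
  rd@[24:21]=0x0 ⇒ r0
  rs@[20:17]=0x2 ⇒ r2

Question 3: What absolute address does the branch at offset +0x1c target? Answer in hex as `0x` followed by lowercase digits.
@+1c  little-endian(e0 ff ff cb) = 0xcbffffe0
  top 7b → 0x65 → jsr [J]
  imm@[24:0]=0x1ffffe0 (s25→-32) ⇒ #-32
  target = base 0xde18 + off 0x1c + 4 + imm -32 = 0xde18

0xde18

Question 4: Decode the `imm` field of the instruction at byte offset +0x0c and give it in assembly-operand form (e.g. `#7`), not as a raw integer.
@+0c  little-endian(d4 fe f4 c7) = 0xc7f4fed4
  top 7b → 0x63 → lsli [RI]
  rd@[24:21]=0xf ⇒ r15
  imm@[20:0]=0x14fed4 ⇒ #1375956

#1375956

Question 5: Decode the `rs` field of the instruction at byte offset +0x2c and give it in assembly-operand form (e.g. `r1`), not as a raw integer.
r4

off 0x2c: read 00 00 c8 ad as little → 0xadc80000
  top 7b → 0x56 → move [RR]
  rd: (w>>21)&0xf=0xe → r14
  rs: (w>>17)&0xf=0x4 → r4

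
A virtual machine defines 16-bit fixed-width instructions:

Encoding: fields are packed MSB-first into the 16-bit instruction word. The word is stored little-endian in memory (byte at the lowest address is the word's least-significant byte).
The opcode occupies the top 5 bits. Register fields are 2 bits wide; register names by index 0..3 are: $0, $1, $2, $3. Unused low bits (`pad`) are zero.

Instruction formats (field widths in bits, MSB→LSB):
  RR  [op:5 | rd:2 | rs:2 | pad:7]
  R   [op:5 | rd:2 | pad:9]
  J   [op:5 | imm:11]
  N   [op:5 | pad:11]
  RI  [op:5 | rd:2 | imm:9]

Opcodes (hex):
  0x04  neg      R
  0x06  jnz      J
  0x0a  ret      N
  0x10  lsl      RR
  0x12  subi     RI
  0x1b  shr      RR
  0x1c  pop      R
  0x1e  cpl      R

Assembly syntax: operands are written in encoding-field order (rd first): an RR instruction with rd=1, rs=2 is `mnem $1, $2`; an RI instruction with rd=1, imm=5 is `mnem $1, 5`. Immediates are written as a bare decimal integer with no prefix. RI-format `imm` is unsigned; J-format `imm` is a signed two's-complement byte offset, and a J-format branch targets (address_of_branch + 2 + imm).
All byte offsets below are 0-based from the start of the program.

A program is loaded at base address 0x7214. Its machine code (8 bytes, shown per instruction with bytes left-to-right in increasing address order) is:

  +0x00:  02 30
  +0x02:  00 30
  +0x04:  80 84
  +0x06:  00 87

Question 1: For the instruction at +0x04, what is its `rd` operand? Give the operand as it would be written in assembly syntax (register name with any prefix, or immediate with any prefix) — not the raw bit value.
@+04  little-endian(80 84) = 0x8480
  opcode bits[15:11]=0x10: lsl/RR
  rd: (w>>9)&0x3=0x2 → $2
  rs: (w>>7)&0x3=0x1 → $1

$2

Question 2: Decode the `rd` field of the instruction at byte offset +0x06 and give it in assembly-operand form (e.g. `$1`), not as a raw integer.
$3

[06] 00 87 → 0x8700
  top 5b → 0x10 → lsl [RR]
  [10:9] rd=3 = $3
  [8:7] rs=2 = $2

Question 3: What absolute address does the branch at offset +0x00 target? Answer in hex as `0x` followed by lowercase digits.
+0x00: 02 30 ⇒ word 0x3002 (little)
  top 5b → 0x6 → jnz [J]
  [10:0] imm=2 = 2
  target = base 0x7214 + off 0x00 + 2 + imm 2 = 0x7218

0x7218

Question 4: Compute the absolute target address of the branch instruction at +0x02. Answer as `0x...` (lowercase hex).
+0x02: 00 30 ⇒ word 0x3000 (little)
  top 5b → 0x6 → jnz [J]
  imm@[10:0]=0x0 ⇒ 0
  target = base 0x7214 + off 0x02 + 2 + imm 0 = 0x7218

0x7218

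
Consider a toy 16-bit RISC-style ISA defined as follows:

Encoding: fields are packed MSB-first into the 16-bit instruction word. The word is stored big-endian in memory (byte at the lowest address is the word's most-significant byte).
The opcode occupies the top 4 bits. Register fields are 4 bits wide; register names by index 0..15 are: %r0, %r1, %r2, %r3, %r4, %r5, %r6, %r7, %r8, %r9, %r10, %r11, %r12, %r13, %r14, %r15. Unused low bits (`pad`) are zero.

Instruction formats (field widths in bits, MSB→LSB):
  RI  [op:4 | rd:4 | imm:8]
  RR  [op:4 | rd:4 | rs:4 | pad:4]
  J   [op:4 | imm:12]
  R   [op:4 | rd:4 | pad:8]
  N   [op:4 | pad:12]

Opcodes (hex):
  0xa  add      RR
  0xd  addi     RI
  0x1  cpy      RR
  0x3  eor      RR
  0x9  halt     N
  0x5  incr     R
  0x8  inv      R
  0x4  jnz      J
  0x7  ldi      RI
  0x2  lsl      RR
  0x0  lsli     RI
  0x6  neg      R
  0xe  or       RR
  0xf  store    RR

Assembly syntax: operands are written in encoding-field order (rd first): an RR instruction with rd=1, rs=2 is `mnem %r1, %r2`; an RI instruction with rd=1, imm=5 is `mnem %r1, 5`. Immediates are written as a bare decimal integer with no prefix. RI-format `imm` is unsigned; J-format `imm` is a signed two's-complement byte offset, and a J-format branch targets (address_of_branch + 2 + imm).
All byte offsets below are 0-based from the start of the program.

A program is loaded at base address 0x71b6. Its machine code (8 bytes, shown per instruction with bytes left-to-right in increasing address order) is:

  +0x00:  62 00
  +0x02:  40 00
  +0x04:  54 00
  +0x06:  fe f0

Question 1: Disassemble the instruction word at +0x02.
+0x02: 40 00 ⇒ word 0x4000 (big)
  top 4b → 0x4 → jnz [J]
  imm@[11:0]=0x0 ⇒ 0

jnz 0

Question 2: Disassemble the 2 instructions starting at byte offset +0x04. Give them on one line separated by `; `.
incr %r4; store %r14, %r15

+0x04: 54 00 ⇒ word 0x5400 (big)
  top 4b → 0x5 → incr [R]
  rd: (w>>8)&0xf=0x4 → %r4
+0x06: fe f0 ⇒ word 0xfef0 (big)
  top 4b → 0xf → store [RR]
  rd: (w>>8)&0xf=0xe → %r14
  rs: (w>>4)&0xf=0xf → %r15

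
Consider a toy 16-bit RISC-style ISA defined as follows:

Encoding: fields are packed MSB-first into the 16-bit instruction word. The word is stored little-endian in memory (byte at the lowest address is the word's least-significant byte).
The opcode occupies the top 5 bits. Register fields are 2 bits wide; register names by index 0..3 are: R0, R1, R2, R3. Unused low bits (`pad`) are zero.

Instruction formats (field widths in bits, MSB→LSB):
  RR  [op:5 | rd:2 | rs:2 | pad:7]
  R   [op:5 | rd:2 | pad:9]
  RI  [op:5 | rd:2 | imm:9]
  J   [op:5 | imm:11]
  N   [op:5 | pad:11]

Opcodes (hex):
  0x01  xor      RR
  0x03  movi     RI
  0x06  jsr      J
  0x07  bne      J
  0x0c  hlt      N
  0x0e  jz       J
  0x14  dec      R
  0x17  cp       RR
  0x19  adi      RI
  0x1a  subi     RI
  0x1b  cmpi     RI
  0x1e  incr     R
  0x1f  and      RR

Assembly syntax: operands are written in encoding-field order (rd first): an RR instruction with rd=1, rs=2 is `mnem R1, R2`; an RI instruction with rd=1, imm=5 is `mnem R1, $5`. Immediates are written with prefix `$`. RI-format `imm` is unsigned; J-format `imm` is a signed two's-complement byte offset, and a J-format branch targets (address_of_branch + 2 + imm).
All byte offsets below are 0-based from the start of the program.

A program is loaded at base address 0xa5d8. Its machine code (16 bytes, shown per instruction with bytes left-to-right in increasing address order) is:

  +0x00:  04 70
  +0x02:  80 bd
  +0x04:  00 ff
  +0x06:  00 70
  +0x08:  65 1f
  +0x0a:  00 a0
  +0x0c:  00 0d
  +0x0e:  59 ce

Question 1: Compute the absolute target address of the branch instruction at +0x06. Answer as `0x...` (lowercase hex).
0xa5e0

+0x06: 00 70 ⇒ word 0x7000 (little)
  top 5b → 0xe → jz [J]
  imm@[10:0]=0x0 ⇒ $0
  target = base 0xa5d8 + off 0x06 + 2 + imm 0 = 0xa5e0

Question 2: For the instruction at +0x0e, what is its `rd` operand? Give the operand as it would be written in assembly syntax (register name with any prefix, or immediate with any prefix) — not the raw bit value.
R3

[0e] 59 ce → 0xce59
  top 5b → 0x19 → adi [RI]
  [10:9] rd=3 = R3
  [8:0] imm=89 = $89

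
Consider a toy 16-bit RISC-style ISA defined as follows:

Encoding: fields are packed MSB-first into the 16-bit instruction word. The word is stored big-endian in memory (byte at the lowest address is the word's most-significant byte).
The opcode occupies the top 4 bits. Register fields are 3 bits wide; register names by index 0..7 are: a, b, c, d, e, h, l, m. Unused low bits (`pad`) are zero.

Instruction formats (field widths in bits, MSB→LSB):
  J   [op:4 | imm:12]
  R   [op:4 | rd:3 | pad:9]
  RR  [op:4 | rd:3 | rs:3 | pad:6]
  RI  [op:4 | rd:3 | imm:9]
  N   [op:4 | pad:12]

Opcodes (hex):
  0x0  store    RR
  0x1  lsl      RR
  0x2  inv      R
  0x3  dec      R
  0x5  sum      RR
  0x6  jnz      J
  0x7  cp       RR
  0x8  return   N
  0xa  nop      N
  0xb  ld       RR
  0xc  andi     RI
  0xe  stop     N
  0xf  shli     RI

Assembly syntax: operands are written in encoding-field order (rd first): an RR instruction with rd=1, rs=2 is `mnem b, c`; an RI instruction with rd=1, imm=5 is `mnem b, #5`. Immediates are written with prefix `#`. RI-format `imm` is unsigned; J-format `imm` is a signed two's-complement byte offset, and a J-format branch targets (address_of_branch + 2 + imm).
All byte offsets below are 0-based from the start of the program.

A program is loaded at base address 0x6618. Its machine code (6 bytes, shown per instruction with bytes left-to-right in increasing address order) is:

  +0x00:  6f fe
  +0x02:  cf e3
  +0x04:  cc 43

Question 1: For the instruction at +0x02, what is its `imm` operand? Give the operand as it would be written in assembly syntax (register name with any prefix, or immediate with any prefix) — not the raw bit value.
#483

@+02  big-endian(cf e3) = 0xcfe3
  opcode bits[15:12]=0xc: andi/RI
  rd: (w>>9)&0x7=0x7 → m
  imm: (w>>0)&0x1ff=0x1e3 → #483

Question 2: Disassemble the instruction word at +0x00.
jnz #-2

+0x00: 6f fe ⇒ word 0x6ffe (big)
  opcode bits[15:12]=0x6: jnz/J
  imm@[11:0]=0xffe (s12→-2) ⇒ #-2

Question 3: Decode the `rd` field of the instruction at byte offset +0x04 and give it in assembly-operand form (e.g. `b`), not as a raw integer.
l

@+04  big-endian(cc 43) = 0xcc43
  op=0xcc43>>12=0xc ⇒ andi (RI)
  [11:9] rd=6 = l
  [8:0] imm=67 = #67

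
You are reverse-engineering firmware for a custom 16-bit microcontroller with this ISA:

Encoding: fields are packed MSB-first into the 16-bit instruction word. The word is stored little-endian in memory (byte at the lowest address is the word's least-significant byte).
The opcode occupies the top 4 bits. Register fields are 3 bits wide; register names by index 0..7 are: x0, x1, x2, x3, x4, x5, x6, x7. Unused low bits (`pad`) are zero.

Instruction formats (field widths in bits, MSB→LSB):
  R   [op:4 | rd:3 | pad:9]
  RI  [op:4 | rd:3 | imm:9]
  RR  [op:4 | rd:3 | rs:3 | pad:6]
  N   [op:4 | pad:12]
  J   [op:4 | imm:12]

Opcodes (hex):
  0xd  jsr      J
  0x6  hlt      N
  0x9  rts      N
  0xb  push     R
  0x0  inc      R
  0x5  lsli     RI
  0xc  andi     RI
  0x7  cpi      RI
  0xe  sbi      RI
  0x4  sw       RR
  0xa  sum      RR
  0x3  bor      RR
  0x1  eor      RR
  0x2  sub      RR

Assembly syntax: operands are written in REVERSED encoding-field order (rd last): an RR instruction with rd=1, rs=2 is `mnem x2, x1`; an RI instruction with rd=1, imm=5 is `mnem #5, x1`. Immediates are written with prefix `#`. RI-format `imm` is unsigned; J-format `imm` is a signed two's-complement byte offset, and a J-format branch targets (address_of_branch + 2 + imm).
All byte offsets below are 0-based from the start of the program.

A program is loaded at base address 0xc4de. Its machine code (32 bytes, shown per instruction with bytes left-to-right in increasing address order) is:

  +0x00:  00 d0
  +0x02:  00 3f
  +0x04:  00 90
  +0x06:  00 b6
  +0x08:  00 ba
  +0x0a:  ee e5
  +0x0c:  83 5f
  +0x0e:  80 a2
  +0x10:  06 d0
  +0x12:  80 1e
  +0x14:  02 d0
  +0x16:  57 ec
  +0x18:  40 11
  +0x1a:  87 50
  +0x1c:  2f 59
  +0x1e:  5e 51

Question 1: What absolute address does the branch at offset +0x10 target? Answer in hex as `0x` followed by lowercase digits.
@+10  little-endian(06 d0) = 0xd006
  opcode bits[15:12]=0xd: jsr/J
  imm: (w>>0)&0xfff=0x6 → #6
  target = base 0xc4de + off 0x10 + 2 + imm 6 = 0xc4f6

0xc4f6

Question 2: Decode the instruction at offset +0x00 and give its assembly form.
[00] 00 d0 → 0xd000
  opcode bits[15:12]=0xd: jsr/J
  imm@[11:0]=0x0 ⇒ #0

jsr #0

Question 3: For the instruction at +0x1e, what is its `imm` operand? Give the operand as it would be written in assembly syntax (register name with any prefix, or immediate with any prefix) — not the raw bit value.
+0x1e: 5e 51 ⇒ word 0x515e (little)
  opcode bits[15:12]=0x5: lsli/RI
  rd@[11:9]=0x0 ⇒ x0
  imm@[8:0]=0x15e ⇒ #350

#350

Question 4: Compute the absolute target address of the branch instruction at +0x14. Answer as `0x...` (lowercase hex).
0xc4f6

@+14  little-endian(02 d0) = 0xd002
  opcode bits[15:12]=0xd: jsr/J
  [11:0] imm=2 = #2
  target = base 0xc4de + off 0x14 + 2 + imm 2 = 0xc4f6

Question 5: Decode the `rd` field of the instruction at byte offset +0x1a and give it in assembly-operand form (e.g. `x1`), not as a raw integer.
x0

[1a] 87 50 → 0x5087
  op=0x5087>>12=0x5 ⇒ lsli (RI)
  [11:9] rd=0 = x0
  [8:0] imm=135 = #135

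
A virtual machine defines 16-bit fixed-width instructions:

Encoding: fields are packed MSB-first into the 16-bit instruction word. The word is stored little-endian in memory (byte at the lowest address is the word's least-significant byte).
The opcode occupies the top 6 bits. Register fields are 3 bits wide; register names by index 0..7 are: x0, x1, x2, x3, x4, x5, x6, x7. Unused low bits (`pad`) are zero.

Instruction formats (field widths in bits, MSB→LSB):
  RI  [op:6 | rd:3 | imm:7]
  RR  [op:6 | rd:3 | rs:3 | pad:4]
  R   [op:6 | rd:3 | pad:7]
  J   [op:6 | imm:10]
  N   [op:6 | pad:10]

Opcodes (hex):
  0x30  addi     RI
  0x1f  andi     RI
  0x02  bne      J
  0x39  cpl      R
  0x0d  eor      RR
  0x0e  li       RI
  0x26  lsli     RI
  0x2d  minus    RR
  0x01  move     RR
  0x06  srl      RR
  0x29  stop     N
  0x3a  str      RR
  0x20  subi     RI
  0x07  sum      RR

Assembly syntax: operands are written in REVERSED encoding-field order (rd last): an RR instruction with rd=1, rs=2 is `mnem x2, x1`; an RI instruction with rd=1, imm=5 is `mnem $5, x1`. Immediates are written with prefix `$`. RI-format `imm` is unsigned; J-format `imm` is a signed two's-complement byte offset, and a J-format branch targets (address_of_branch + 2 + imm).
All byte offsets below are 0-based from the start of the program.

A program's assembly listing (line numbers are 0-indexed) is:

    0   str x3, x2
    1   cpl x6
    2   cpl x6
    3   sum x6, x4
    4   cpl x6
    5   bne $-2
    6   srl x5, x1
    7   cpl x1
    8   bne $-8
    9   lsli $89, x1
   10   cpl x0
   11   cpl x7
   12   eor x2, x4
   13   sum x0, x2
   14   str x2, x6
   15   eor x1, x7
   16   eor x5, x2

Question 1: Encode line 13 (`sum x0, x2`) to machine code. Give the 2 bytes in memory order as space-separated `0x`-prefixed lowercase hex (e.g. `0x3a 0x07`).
0x00 0x1d

line 13 (sum): pack op=0x7:6|rd=2:3|rs=0:3|pad=0:4 = 0x1d00; little→ 00 1d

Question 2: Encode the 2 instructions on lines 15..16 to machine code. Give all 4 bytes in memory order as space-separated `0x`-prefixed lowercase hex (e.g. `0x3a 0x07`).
line 15 (eor): pack op=0xd:6|rd=7:3|rs=1:3|pad=0:4 = 0x3790; little→ 90 37
line 16 (eor): pack op=0xd:6|rd=2:3|rs=5:3|pad=0:4 = 0x3550; little→ 50 35

0x90 0x37 0x50 0x35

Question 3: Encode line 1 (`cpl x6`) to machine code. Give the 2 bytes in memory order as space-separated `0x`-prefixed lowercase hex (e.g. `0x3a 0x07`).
line 1 (cpl): pack op=0x39:6|rd=6:3|pad=0:7 = 0xe700; little→ 00 e7

0x00 0xe7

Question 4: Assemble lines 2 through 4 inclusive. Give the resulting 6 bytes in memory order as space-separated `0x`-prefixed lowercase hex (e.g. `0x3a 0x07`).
2. cpl fields op=0x39:6|rd=6:3|pad=0:7 → word e700h → 00 e7
3. sum fields op=0x7:6|rd=4:3|rs=6:3|pad=0:4 → word 1e60h → 60 1e
4. cpl fields op=0x39:6|rd=6:3|pad=0:7 → word e700h → 00 e7

0x00 0xe7 0x60 0x1e 0x00 0xe7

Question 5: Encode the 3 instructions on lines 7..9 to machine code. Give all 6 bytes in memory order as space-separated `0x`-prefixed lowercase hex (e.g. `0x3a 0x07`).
0x80 0xe4 0xf8 0x0b 0xd9 0x98

L7: cpl op=0x39:6|rd=1:3|pad=0:7 ⇒ 0xe480 ⇒ little 80 e4
L8: bne op=0x2:6|imm=-8:10 ⇒ 0x0bf8 ⇒ little f8 0b
L9: lsli op=0x26:6|rd=1:3|imm=89:7 ⇒ 0x98d9 ⇒ little d9 98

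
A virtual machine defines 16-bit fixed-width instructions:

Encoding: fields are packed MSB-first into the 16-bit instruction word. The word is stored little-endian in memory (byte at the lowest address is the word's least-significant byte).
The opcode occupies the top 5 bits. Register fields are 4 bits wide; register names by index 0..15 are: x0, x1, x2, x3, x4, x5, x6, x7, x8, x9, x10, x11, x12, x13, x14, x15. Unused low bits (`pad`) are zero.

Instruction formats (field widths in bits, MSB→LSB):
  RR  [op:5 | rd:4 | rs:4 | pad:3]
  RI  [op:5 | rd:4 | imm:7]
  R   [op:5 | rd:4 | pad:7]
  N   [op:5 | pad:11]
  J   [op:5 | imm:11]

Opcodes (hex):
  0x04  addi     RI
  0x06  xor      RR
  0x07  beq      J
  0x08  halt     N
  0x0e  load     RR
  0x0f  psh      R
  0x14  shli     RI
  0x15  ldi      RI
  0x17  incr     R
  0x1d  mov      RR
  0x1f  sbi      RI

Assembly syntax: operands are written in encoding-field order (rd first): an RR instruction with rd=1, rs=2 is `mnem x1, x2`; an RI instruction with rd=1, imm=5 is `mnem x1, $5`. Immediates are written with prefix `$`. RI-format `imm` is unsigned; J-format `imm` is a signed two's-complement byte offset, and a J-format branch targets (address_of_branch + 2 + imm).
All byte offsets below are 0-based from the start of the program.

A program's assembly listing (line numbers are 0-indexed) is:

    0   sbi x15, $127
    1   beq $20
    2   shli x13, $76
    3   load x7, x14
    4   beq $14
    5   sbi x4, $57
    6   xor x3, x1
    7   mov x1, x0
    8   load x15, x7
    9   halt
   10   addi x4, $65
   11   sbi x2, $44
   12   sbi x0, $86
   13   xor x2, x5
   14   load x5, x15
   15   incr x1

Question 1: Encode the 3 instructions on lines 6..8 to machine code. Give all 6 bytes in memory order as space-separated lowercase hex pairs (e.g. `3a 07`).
88 31 80 e8 b8 77

6. xor fields op=0x6:5|rd=3:4|rs=1:4|pad=0:3 → word 3188h → 88 31
7. mov fields op=0x1d:5|rd=1:4|rs=0:4|pad=0:3 → word e880h → 80 e8
8. load fields op=0xe:5|rd=15:4|rs=7:4|pad=0:3 → word 77b8h → b8 77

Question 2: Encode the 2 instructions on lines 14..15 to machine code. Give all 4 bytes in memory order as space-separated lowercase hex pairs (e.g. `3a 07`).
f8 72 80 b8

line 14 (load): pack op=0xe:5|rd=5:4|rs=15:4|pad=0:3 = 0x72f8; little→ f8 72
line 15 (incr): pack op=0x17:5|rd=1:4|pad=0:7 = 0xb880; little→ 80 b8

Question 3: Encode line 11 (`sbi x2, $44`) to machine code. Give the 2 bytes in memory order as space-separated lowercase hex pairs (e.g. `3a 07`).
line 11 (sbi): pack op=0x1f:5|rd=2:4|imm=44:7 = 0xf92c; little→ 2c f9

2c f9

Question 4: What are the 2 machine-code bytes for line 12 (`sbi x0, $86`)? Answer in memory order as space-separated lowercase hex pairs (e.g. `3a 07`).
56 f8

line 12 (sbi): pack op=0x1f:5|rd=0:4|imm=86:7 = 0xf856; little→ 56 f8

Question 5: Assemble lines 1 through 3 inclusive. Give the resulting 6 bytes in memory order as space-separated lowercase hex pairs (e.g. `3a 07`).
14 38 cc a6 f0 73

L1: beq op=0x7:5|imm=20:11 ⇒ 0x3814 ⇒ little 14 38
L2: shli op=0x14:5|rd=13:4|imm=76:7 ⇒ 0xa6cc ⇒ little cc a6
L3: load op=0xe:5|rd=7:4|rs=14:4|pad=0:3 ⇒ 0x73f0 ⇒ little f0 73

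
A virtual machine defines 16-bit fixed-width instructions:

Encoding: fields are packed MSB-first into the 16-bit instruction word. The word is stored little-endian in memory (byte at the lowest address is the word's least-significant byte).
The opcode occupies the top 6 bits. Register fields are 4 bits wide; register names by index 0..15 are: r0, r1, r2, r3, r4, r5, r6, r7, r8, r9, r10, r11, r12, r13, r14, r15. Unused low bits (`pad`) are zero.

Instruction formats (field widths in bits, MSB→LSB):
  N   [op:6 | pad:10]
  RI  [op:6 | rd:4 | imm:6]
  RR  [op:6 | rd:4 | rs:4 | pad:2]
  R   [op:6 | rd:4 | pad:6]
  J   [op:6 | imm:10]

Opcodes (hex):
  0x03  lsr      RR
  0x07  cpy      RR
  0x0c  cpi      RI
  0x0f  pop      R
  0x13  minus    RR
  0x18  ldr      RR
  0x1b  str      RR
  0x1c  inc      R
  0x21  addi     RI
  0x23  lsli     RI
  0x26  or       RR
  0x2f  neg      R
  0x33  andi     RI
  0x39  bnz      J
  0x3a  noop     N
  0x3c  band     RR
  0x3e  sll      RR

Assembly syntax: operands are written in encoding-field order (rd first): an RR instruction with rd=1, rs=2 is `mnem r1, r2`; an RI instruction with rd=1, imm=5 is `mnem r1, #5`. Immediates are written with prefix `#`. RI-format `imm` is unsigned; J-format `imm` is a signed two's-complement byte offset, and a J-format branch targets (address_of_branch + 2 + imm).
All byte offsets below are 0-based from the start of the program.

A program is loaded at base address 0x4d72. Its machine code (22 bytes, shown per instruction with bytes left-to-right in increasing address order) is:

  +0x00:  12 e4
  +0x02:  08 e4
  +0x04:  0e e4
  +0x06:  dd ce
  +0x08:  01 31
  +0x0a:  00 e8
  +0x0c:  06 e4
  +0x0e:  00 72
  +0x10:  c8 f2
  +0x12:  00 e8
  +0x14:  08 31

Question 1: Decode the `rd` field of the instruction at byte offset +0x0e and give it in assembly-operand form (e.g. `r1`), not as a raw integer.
r8

@+0e  little-endian(00 72) = 0x7200
  opcode bits[15:10]=0x1c: inc/R
  rd@[9:6]=0x8 ⇒ r8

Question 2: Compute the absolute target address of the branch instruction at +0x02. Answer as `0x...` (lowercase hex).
[02] 08 e4 → 0xe408
  opcode bits[15:10]=0x39: bnz/J
  [9:0] imm=8 = #8
  target = base 0x4d72 + off 0x02 + 2 + imm 8 = 0x4d7e

0x4d7e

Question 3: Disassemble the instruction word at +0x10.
@+10  little-endian(c8 f2) = 0xf2c8
  opcode bits[15:10]=0x3c: band/RR
  rd@[9:6]=0xb ⇒ r11
  rs@[5:2]=0x2 ⇒ r2

band r11, r2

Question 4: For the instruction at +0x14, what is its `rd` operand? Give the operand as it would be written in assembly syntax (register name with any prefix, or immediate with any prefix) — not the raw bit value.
off 0x14: read 08 31 as little → 0x3108
  opcode bits[15:10]=0xc: cpi/RI
  rd: (w>>6)&0xf=0x4 → r4
  imm: (w>>0)&0x3f=0x8 → #8

r4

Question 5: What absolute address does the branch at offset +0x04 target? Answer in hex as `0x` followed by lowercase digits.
0x4d86

[04] 0e e4 → 0xe40e
  top 6b → 0x39 → bnz [J]
  [9:0] imm=14 = #14
  target = base 0x4d72 + off 0x04 + 2 + imm 14 = 0x4d86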